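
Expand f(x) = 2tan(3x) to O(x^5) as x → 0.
6*x + 18*x**3 + O(x**5)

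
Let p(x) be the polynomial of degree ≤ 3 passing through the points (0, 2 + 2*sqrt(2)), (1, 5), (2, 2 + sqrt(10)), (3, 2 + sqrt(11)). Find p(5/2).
sqrt(2)/8 + 5*sqrt(11)/16 + 17/16 + 15*sqrt(10)/16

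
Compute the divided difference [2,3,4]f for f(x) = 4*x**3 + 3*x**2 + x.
39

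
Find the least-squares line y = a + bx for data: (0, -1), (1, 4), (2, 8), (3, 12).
a = -7/10, b = 43/10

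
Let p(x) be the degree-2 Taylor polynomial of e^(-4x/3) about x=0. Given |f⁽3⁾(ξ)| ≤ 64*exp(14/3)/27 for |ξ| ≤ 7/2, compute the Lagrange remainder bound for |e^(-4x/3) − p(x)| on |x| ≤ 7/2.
1372*exp(14/3)/81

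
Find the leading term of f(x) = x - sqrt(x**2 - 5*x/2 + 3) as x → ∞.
5/4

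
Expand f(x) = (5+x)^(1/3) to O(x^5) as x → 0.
5**(1/3) + 5**(1/3)*x/15 - 5**(1/3)*x**2/225 + 5**(1/3)*x**3/2025 - 2*5**(1/3)*x**4/30375 + O(x**5)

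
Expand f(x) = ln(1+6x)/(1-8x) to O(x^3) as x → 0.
6*x + 30*x**2 + O(x**3)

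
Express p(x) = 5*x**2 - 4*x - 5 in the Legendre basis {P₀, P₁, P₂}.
(-10/3)P₀ + (-4)P₁ + (10/3)P₂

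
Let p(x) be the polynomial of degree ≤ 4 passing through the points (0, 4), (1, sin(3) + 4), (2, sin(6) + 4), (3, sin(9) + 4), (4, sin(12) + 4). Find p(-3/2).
1485*sin(6)/64 - 385*sin(9)/32 - 693*sin(3)/32 + 315*sin(12)/128 + 4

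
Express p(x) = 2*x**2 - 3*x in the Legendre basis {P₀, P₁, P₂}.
(2/3)P₀ + (-3)P₁ + (4/3)P₂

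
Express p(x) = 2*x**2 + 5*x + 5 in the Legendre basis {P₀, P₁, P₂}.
(17/3)P₀ + (5)P₁ + (4/3)P₂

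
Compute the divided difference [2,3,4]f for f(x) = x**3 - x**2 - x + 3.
8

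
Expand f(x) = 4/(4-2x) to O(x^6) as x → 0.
1 + x/2 + x**2/4 + x**3/8 + x**4/16 + x**5/32 + O(x**6)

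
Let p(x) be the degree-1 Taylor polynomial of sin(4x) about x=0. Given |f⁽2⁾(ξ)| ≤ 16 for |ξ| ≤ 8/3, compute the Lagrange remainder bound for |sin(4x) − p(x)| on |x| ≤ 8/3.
512/9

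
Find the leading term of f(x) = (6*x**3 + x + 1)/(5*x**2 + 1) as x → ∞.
6*x/5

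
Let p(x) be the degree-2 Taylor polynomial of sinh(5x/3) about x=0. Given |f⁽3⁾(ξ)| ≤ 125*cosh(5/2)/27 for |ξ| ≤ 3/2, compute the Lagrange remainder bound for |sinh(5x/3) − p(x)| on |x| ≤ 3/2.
125*cosh(5/2)/48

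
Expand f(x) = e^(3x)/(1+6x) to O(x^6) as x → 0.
1 - 3*x + 45*x**2/2 - 261*x**3/2 + 6291*x**4/8 - 188649*x**5/40 + O(x**6)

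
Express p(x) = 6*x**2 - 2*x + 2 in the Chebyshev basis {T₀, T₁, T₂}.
(5)T₀ + (-2)T₁ + (3)T₂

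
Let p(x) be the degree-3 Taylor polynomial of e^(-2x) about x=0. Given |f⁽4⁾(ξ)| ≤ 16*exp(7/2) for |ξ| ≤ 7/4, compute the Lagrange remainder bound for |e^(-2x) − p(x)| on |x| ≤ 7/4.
2401*exp(7/2)/384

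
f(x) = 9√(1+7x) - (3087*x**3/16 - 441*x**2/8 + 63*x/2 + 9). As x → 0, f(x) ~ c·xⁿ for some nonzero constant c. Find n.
4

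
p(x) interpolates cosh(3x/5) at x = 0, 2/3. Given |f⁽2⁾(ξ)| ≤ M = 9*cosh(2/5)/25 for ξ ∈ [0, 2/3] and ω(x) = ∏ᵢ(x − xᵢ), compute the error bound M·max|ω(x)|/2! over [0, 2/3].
cosh(2/5)/50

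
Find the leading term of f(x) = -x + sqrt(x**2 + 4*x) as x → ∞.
2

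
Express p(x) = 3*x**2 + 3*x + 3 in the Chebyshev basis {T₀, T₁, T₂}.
(9/2)T₀ + (3)T₁ + (3/2)T₂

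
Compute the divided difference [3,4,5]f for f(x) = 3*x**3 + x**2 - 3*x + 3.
37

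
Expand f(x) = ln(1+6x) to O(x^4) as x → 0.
6*x - 18*x**2 + 72*x**3 + O(x**4)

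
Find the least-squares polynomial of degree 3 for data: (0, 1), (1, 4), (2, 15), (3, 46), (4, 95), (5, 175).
68/63 + (-109/189)x + (509/252)x² + (109/108)x³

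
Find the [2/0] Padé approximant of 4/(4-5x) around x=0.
25*x**2/16 + 5*x/4 + 1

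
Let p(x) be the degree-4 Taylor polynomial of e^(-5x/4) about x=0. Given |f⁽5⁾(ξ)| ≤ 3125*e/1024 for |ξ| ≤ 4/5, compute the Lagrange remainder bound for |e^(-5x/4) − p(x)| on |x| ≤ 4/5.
e/120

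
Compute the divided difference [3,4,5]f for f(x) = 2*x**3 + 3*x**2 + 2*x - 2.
27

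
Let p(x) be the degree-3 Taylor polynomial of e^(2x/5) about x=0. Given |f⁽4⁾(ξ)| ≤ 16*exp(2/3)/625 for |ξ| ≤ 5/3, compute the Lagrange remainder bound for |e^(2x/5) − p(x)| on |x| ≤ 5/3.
2*exp(2/3)/243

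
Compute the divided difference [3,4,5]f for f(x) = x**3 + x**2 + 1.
13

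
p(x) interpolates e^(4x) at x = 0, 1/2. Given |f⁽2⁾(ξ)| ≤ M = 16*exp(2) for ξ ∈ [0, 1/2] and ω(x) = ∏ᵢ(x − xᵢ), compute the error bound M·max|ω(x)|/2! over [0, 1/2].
exp(2)/2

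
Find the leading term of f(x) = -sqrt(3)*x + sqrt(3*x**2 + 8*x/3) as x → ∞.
4*sqrt(3)/9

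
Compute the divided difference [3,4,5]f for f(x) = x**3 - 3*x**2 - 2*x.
9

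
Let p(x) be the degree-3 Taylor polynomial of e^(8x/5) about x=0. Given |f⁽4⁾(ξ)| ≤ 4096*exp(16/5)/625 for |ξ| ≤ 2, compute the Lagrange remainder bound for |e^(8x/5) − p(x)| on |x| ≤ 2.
8192*exp(16/5)/1875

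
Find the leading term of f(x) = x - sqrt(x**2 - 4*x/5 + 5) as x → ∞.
2/5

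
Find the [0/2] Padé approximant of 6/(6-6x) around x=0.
1/(1 - x)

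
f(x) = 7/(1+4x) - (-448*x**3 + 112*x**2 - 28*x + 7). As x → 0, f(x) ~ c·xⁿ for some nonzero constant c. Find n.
4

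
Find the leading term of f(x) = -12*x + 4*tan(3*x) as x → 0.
36*x**3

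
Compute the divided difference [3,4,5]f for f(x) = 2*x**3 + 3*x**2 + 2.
27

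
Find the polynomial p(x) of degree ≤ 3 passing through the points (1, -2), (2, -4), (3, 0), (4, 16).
x**3 - 3*x**2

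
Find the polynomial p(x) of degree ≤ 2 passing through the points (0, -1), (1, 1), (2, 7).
2*x**2 - 1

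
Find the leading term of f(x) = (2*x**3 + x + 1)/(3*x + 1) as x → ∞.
2*x**2/3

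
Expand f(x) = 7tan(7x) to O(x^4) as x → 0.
49*x + 2401*x**3/3 + O(x**4)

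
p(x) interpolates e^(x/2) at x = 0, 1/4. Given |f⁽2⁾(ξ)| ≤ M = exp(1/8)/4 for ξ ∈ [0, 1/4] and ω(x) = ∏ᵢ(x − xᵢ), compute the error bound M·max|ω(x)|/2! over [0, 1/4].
exp(1/8)/512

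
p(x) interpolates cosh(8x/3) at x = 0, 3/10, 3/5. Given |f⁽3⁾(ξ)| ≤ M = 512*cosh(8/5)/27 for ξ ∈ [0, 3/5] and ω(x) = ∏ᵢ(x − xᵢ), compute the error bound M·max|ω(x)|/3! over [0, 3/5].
64*sqrt(3)*cosh(8/5)/3375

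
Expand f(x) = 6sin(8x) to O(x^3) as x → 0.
48*x + O(x**3)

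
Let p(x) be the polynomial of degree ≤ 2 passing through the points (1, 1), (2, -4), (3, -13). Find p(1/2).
2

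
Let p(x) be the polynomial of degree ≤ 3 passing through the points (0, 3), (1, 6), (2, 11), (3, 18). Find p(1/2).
17/4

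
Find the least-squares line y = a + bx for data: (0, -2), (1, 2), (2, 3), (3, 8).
a = -19/10, b = 31/10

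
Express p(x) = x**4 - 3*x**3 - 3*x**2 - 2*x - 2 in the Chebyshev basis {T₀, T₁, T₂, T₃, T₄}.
(-25/8)T₀ + (-17/4)T₁ - T₂ + (-3/4)T₃ + (1/8)T₄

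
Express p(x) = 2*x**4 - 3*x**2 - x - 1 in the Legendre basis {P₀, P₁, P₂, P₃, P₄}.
(-8/5)P₀ - P₁ + (-6/7)P₂ + (16/35)P₄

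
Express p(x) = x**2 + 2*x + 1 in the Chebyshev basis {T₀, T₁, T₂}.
(3/2)T₀ + (2)T₁ + (1/2)T₂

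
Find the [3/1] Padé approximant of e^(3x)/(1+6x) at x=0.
(1179*x**3/232 + 513*x**2/116 + 351*x/116 + 1)/(699*x/116 + 1)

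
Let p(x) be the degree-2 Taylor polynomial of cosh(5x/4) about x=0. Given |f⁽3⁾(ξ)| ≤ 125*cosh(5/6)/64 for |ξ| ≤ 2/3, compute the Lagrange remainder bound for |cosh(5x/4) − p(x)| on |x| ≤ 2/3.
125*cosh(5/6)/1296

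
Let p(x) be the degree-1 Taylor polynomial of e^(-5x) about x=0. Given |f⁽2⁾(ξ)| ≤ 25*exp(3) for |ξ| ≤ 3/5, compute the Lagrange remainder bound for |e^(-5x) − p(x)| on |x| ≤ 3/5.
9*exp(3)/2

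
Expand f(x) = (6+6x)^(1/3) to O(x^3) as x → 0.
6**(1/3) + 6**(1/3)*x/3 - 6**(1/3)*x**2/9 + O(x**3)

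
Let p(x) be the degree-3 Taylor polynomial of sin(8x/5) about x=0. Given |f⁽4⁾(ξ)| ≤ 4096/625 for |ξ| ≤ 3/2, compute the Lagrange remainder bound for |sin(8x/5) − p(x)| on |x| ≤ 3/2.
864/625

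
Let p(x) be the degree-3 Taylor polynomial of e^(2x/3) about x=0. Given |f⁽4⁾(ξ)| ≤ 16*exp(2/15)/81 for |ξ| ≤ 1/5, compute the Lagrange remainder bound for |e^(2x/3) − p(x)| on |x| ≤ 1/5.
2*exp(2/15)/151875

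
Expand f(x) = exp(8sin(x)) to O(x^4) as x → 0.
1 + 8*x + 32*x**2 + 84*x**3 + O(x**4)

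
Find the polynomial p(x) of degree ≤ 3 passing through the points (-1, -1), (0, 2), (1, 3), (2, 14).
2*x**3 - x**2 + 2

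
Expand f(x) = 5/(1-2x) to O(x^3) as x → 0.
5 + 10*x + 20*x**2 + O(x**3)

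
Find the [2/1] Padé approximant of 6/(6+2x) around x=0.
1/(x/3 + 1)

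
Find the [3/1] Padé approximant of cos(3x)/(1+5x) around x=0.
(27*x**3/40 - 765*x**2/164 + 27*x/820 + 1)/(4127*x/820 + 1)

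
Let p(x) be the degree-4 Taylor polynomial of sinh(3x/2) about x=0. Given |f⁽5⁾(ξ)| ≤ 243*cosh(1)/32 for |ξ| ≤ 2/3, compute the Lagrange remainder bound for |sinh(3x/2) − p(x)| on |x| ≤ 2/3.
cosh(1)/120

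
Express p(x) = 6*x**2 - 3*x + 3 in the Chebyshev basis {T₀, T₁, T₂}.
(6)T₀ + (-3)T₁ + (3)T₂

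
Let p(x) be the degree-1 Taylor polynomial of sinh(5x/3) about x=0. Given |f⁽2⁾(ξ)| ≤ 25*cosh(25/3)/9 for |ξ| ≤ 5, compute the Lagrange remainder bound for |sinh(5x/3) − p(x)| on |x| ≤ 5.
625*cosh(25/3)/18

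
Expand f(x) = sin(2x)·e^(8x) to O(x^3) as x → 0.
2*x + 16*x**2 + O(x**3)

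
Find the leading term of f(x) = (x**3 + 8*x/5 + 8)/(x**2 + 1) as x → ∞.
x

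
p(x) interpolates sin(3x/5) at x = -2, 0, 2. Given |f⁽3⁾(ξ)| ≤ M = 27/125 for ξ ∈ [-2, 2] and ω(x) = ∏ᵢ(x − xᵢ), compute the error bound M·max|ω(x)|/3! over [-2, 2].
8*sqrt(3)/125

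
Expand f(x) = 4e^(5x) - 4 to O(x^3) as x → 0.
20*x + 50*x**2 + O(x**3)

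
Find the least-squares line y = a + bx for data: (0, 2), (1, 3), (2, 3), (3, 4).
a = 21/10, b = 3/5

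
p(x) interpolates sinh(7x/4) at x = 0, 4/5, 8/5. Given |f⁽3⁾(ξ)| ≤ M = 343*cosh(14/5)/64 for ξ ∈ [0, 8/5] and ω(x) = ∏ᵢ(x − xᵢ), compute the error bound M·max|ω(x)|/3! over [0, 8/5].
343*sqrt(3)*cosh(14/5)/3375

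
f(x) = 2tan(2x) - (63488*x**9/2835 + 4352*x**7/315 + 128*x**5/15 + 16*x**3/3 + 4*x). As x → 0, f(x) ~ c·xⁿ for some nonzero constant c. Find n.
11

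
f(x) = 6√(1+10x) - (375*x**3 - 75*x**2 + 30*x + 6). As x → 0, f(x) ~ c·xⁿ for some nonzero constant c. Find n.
4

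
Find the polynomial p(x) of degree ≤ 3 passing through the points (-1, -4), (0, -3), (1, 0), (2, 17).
2*x**3 + x**2 - 3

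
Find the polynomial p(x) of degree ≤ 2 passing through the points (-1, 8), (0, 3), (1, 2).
2*x**2 - 3*x + 3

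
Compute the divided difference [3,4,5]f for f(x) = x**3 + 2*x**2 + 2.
14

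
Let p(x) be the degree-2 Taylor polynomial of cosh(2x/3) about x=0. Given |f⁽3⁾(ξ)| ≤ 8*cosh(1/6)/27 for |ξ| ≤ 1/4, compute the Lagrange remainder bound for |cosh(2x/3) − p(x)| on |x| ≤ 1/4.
cosh(1/6)/1296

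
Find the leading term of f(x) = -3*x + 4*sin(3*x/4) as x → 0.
-9*x**3/32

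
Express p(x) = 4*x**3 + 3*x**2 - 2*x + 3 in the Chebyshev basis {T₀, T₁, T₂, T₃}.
(9/2)T₀ + T₁ + (3/2)T₂ + T₃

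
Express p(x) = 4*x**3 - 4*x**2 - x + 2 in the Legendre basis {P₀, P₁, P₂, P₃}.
(2/3)P₀ + (7/5)P₁ + (-8/3)P₂ + (8/5)P₃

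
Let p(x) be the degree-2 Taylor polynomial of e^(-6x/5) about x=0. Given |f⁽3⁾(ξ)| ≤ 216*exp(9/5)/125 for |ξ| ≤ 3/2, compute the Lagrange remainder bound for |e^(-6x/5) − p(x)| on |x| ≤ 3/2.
243*exp(9/5)/250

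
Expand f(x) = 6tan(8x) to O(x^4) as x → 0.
48*x + 1024*x**3 + O(x**4)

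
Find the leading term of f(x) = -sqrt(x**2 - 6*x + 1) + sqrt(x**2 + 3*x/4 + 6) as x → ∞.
27/8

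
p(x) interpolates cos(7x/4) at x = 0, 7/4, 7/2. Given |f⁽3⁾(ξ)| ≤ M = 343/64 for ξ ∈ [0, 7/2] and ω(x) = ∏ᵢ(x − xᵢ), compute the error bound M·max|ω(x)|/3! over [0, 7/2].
117649*sqrt(3)/110592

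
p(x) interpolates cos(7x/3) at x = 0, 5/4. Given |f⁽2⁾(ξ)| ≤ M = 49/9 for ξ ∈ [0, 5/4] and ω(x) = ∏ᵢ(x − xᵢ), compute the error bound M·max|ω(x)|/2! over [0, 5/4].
1225/1152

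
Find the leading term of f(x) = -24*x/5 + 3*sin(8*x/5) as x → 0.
-256*x**3/125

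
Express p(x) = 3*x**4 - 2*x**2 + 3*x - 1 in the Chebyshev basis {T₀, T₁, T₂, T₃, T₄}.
(-7/8)T₀ + (3)T₁ + (1/2)T₂ + (3/8)T₄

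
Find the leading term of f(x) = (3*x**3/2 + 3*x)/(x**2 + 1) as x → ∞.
3*x/2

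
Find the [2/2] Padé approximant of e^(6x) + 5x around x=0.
(87*x**2/4 + 47*x/4 + 1)/(-9*x**2/2 + 3*x/4 + 1)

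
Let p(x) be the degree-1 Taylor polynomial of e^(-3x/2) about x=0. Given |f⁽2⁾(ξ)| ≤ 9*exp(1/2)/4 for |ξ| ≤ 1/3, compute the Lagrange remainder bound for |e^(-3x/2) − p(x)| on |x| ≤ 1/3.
exp(1/2)/8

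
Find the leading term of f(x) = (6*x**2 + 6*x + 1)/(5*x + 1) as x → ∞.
6*x/5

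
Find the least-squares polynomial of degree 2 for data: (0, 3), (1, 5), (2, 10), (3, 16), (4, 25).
103/35 + (17/14)x + (15/14)x²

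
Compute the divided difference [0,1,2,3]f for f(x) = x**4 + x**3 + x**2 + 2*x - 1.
7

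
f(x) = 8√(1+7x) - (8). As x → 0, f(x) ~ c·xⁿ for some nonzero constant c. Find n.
1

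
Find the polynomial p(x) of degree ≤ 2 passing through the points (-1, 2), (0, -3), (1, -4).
2*x**2 - 3*x - 3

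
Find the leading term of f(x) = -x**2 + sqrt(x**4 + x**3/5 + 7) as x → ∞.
x/10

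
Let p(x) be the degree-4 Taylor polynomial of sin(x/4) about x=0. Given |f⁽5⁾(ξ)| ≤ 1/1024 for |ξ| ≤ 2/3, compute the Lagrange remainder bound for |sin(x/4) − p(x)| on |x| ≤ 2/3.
1/933120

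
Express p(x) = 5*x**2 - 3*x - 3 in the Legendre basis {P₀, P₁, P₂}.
(-4/3)P₀ + (-3)P₁ + (10/3)P₂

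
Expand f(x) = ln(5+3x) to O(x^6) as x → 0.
log(5) + 3*x/5 - 9*x**2/50 + 9*x**3/125 - 81*x**4/2500 + 243*x**5/15625 + O(x**6)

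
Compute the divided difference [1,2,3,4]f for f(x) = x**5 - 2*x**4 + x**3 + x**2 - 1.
46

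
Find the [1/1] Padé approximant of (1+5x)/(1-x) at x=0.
(5*x + 1)/(1 - x)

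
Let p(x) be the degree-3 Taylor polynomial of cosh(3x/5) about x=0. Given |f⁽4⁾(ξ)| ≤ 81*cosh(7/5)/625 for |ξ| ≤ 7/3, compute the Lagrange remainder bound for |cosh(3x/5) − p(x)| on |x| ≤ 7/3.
2401*cosh(7/5)/15000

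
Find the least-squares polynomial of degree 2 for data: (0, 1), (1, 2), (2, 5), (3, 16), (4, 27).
1 + (-7/5)x + (2)x²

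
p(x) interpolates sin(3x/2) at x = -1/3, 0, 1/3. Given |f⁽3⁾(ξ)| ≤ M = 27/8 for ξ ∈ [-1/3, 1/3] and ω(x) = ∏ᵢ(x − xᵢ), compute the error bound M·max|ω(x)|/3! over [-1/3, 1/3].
sqrt(3)/216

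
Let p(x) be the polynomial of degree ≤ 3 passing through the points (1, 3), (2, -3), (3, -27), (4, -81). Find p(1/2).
3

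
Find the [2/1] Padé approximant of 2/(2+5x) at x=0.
1/(5*x/2 + 1)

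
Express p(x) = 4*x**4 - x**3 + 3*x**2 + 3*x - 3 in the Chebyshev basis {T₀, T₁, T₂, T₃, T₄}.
(9/4)T₁ + (7/2)T₂ + (-1/4)T₃ + (1/2)T₄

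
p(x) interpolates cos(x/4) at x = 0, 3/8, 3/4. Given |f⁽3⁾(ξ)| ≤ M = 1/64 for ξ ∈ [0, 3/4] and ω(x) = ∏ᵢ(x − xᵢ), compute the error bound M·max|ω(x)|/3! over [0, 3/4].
sqrt(3)/32768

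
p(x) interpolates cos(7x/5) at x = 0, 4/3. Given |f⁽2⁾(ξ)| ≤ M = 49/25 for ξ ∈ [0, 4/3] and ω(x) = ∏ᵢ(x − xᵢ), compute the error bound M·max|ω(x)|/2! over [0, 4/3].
98/225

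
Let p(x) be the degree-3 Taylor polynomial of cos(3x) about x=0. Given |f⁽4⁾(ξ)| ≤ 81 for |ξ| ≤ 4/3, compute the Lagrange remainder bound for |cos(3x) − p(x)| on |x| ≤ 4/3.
32/3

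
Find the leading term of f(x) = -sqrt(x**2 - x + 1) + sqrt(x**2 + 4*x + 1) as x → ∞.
5/2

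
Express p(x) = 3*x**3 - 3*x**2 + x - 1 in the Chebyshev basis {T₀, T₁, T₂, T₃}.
(-5/2)T₀ + (13/4)T₁ + (-3/2)T₂ + (3/4)T₃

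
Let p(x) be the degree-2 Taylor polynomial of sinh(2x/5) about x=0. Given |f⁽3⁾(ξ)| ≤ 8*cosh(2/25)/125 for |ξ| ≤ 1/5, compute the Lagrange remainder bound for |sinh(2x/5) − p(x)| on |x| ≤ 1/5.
4*cosh(2/25)/46875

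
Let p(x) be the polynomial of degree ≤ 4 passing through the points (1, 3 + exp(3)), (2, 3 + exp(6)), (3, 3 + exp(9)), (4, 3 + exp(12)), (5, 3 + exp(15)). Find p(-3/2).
-1365*exp(12)/32 - 2145*exp(6)/32 + 3 + 3003*exp(3)/128 + 5005*exp(9)/64 + 1155*exp(15)/128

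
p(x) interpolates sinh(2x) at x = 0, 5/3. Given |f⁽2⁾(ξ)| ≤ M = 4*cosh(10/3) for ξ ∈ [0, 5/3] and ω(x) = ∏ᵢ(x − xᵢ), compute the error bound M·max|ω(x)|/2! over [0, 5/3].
25*cosh(10/3)/18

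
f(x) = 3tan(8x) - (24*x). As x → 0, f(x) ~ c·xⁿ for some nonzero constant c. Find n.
3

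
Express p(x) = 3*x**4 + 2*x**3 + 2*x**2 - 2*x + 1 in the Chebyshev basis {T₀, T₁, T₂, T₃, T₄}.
(25/8)T₀ + (-1/2)T₁ + (5/2)T₂ + (1/2)T₃ + (3/8)T₄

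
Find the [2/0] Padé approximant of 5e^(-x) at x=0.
5*x**2/2 - 5*x + 5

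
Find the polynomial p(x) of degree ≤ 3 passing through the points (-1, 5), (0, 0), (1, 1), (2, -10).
-3*x**3 + 3*x**2 + x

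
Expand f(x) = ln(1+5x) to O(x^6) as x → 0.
5*x - 25*x**2/2 + 125*x**3/3 - 625*x**4/4 + 625*x**5 + O(x**6)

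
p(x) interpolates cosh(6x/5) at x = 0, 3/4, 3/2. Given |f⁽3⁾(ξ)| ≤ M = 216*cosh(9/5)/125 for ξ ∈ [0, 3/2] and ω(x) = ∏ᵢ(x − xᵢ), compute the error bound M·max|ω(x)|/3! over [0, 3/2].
27*sqrt(3)*cosh(9/5)/1000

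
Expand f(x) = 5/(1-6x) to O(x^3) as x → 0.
5 + 30*x + 180*x**2 + O(x**3)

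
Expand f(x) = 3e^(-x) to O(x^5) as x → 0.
3 - 3*x + 3*x**2/2 - x**3/2 + x**4/8 + O(x**5)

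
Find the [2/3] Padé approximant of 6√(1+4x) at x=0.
(42*x**2 + 168*x/5 + 6)/(-2*x**3/5 + 9*x**2/5 + 18*x/5 + 1)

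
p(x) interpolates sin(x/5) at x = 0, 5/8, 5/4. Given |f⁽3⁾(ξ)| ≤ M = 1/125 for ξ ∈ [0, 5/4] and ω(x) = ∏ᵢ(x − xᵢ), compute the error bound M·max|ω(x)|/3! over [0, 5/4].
sqrt(3)/13824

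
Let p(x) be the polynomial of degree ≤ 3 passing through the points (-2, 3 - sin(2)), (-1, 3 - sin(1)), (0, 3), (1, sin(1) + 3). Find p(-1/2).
-5*sin(1)/8 + sin(2)/16 + 3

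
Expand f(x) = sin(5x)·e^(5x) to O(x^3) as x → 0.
5*x + 25*x**2 + O(x**3)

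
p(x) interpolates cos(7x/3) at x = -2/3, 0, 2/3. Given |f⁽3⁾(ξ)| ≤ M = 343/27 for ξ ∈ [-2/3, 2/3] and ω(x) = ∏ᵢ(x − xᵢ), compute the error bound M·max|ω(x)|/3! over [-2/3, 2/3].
2744*sqrt(3)/19683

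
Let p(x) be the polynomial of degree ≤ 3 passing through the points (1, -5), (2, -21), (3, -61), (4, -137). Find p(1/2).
-9/4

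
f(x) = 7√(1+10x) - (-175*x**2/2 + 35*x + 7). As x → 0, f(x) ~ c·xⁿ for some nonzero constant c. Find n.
3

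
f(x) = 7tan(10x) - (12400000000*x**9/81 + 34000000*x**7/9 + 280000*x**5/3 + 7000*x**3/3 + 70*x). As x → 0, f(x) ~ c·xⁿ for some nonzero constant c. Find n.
11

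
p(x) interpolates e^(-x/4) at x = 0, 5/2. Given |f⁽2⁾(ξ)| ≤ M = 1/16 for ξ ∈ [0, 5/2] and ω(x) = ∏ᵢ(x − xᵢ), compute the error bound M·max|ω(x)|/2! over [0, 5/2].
25/512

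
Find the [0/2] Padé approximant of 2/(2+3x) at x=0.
1/(3*x/2 + 1)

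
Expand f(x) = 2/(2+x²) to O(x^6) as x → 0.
1 - x**2/2 + x**4/4 + O(x**6)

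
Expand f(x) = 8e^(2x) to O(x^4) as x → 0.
8 + 16*x + 16*x**2 + 32*x**3/3 + O(x**4)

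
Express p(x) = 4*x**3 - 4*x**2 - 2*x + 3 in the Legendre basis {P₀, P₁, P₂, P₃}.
(5/3)P₀ + (2/5)P₁ + (-8/3)P₂ + (8/5)P₃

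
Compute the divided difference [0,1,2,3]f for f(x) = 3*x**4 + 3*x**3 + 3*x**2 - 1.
21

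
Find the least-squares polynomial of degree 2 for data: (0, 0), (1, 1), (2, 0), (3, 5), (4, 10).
2/5 + (-8/5)x + x²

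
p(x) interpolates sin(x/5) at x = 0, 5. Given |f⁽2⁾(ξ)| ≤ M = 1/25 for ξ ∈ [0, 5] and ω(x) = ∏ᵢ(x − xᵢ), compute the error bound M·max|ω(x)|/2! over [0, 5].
1/8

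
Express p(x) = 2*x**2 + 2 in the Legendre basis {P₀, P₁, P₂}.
(8/3)P₀ + (4/3)P₂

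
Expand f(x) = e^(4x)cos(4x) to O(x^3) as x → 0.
1 + 4*x + O(x**3)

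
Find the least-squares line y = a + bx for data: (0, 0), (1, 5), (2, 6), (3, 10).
a = 3/5, b = 31/10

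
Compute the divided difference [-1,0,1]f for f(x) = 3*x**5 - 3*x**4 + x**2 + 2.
-2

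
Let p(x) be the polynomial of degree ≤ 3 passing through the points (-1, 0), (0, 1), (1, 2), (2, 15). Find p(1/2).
3/4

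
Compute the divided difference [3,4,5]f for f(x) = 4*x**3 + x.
48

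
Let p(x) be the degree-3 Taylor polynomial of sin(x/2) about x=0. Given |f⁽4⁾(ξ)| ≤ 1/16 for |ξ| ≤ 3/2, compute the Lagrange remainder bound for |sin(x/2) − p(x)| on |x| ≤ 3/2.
27/2048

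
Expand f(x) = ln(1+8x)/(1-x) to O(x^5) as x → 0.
8*x - 24*x**2 + 440*x**3/3 - 2632*x**4/3 + O(x**5)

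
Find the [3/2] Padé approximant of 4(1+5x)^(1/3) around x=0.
(700*x**3/81 + 140*x**2/3 + 28*x + 4)/(50*x**2/9 + 16*x/3 + 1)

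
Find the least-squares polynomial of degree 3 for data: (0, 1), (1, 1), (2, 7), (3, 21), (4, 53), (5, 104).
61/63 + (-163/378)x + (-47/252)x² + (95/108)x³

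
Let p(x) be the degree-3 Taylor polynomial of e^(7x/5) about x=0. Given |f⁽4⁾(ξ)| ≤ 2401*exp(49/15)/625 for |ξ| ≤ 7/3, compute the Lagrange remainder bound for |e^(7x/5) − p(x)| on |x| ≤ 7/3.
5764801*exp(49/15)/1215000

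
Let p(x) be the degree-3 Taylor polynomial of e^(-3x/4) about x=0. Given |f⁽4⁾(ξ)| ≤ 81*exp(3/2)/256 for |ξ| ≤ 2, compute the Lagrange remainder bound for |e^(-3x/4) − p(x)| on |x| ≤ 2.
27*exp(3/2)/128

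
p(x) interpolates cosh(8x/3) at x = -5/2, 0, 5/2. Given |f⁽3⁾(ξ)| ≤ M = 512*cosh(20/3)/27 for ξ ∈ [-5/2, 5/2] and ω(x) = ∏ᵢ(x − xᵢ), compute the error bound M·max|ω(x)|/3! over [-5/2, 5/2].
8000*sqrt(3)*cosh(20/3)/729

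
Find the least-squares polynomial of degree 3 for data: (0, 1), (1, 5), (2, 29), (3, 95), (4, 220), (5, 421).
151/126 + (-1297/756)x + (229/126)x² + (331/108)x³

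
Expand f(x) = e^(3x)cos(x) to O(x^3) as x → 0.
1 + 3*x + 4*x**2 + O(x**3)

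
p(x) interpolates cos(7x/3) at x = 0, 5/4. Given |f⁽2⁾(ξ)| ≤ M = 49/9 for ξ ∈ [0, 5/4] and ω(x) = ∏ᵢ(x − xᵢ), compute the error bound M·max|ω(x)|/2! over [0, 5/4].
1225/1152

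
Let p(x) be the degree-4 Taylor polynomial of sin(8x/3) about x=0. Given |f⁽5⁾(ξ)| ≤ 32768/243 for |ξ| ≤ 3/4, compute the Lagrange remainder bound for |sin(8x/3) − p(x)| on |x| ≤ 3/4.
4/15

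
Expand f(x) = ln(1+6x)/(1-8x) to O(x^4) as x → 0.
6*x + 30*x**2 + 312*x**3 + O(x**4)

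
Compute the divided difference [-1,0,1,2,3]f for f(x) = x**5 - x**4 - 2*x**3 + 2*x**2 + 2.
4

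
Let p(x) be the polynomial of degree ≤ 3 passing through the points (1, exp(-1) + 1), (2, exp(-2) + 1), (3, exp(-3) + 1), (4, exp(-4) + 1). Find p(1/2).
(-35*exp(2) - 5 + 21*e + 35*exp(3) + 16*exp(4))*exp(-4)/16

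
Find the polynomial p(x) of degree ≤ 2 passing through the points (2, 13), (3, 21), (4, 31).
x**2 + 3*x + 3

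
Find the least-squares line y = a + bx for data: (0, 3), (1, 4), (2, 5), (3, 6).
a = 3, b = 1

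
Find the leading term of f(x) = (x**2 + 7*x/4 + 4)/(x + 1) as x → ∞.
x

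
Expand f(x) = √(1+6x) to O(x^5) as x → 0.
1 + 3*x - 9*x**2/2 + 27*x**3/2 - 405*x**4/8 + O(x**5)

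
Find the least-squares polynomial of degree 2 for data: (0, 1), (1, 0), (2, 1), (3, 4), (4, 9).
1 + (-2)x + x²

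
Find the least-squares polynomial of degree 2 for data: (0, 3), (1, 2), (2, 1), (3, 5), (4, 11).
116/35 + (-247/70)x + (19/14)x²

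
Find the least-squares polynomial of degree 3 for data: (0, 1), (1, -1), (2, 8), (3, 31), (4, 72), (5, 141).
97/126 + (-2953/756)x + (17/9)x² + (97/108)x³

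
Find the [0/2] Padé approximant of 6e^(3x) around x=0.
6/(9*x**2/2 - 3*x + 1)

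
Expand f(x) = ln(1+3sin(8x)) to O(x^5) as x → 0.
24*x - 288*x**2 + 4352*x**3 - 76800*x**4 + O(x**5)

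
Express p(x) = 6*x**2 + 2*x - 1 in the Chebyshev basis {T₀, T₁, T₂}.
(2)T₀ + (2)T₁ + (3)T₂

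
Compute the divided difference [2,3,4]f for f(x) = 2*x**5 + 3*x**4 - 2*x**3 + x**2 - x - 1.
718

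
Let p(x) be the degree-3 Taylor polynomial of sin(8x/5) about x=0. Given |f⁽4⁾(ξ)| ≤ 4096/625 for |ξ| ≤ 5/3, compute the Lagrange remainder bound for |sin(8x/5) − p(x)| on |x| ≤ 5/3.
512/243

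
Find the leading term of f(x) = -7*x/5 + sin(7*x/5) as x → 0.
-343*x**3/750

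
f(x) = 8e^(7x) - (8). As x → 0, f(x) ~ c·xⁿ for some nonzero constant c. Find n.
1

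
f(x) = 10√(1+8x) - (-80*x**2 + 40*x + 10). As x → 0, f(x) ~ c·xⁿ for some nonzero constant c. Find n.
3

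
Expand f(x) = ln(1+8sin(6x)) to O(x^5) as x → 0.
48*x - 1152*x**2 + 36576*x**3 - 1313280*x**4 + O(x**5)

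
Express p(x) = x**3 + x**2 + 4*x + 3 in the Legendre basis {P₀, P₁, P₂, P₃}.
(10/3)P₀ + (23/5)P₁ + (2/3)P₂ + (2/5)P₃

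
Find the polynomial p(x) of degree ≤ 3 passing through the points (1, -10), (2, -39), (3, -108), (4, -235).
-3*x**3 - 2*x**2 - 2*x - 3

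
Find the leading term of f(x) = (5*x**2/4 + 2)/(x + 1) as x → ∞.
5*x/4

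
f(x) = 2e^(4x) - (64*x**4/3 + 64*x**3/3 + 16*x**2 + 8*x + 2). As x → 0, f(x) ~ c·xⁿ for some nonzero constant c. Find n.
5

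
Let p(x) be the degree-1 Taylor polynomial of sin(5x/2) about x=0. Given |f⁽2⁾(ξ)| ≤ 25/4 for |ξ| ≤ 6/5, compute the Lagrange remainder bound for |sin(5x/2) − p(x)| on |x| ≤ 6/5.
9/2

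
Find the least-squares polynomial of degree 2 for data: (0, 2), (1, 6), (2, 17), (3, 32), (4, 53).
64/35 + (68/35)x + (19/7)x²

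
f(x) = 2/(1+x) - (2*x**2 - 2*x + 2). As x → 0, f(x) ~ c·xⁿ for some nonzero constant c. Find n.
3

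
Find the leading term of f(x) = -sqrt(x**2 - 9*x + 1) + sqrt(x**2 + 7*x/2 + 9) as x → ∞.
25/4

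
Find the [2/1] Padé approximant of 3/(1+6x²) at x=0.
3 - 18*x**2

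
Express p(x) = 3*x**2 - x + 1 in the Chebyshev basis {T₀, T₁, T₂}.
(5/2)T₀ - T₁ + (3/2)T₂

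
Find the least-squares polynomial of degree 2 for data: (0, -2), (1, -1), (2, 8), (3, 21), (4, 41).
-11/5 + (-6/5)x + (3)x²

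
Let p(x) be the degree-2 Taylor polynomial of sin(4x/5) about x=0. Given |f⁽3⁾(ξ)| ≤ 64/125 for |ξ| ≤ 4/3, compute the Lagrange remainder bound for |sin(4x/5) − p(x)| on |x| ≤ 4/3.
2048/10125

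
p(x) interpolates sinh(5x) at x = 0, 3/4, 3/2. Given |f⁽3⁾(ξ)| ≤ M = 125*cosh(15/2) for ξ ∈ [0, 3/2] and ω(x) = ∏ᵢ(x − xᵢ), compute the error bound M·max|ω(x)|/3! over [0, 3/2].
125*sqrt(3)*cosh(15/2)/64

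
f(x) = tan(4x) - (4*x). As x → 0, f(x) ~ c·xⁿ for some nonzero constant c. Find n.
3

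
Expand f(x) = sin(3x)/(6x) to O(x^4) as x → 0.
1/2 - 3*x**2/4 + O(x**4)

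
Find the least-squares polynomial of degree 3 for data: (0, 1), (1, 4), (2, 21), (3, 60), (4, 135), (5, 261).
46/63 + (502/189)x + (-23/36)x² + (227/108)x³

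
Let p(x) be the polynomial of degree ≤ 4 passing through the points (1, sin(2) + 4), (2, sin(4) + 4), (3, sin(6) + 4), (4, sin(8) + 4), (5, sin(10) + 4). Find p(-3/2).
-1365*sin(8)/32 + 5005*sin(6)/64 + 1155*sin(10)/128 + 4 + 3003*sin(2)/128 - 2145*sin(4)/32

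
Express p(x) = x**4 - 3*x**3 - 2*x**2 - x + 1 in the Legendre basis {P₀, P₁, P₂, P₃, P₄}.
(8/15)P₀ + (-14/5)P₁ + (-16/21)P₂ + (-6/5)P₃ + (8/35)P₄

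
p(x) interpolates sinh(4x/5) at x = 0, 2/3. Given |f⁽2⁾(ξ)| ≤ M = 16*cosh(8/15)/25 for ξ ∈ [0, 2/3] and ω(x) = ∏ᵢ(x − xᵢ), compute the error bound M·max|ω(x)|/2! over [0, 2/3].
8*cosh(8/15)/225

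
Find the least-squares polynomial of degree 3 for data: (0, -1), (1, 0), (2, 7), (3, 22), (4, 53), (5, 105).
-8/7 + (4/3)x + (-17/28)x² + (11/12)x³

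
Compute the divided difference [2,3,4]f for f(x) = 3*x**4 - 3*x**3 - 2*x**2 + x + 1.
136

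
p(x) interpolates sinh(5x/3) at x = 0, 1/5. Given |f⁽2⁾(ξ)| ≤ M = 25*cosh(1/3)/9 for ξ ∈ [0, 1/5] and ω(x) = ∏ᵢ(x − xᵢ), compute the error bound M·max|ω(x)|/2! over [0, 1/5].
cosh(1/3)/72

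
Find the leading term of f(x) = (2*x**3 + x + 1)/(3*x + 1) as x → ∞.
2*x**2/3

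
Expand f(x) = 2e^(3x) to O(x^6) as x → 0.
2 + 6*x + 9*x**2 + 9*x**3 + 27*x**4/4 + 81*x**5/20 + O(x**6)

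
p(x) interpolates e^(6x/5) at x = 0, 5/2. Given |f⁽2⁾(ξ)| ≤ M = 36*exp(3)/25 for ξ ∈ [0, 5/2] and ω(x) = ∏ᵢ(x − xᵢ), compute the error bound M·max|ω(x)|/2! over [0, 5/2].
9*exp(3)/8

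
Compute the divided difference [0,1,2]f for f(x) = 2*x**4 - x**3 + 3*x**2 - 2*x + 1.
14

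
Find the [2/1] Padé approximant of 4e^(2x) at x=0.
(8*x**2/3 + 16*x/3 + 4)/(1 - 2*x/3)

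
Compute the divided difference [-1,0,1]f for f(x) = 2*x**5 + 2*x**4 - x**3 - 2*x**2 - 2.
0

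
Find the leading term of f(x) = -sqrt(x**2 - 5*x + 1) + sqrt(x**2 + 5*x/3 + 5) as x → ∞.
10/3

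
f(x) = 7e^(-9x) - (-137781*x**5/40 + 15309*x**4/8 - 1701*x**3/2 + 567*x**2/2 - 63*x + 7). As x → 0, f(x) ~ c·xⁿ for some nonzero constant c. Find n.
6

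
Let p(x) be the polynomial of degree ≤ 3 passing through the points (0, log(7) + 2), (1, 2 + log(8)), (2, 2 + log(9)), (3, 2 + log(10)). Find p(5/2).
2 + log(3*2**(3/8)*3**(7/8)*5**(5/16)*7**(1/16)/2)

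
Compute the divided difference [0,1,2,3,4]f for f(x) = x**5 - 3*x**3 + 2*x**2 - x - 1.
10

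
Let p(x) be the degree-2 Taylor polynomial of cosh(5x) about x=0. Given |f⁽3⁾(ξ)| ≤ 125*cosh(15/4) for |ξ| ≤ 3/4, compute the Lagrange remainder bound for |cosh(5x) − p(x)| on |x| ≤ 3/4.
1125*cosh(15/4)/128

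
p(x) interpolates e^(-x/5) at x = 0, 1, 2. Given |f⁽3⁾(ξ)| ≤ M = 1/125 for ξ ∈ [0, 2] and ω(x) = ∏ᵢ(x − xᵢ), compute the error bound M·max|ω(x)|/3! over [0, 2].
sqrt(3)/3375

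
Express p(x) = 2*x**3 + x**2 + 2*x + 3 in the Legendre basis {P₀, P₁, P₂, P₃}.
(10/3)P₀ + (16/5)P₁ + (2/3)P₂ + (4/5)P₃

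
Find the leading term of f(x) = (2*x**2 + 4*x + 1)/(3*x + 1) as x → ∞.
2*x/3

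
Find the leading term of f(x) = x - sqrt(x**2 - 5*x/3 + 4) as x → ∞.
5/6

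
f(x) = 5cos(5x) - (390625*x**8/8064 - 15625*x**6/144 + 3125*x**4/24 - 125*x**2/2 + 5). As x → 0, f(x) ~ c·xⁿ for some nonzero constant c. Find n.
10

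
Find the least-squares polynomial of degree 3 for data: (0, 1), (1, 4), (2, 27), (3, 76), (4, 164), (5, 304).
13/18 + (-79/108)x + (55/18)x² + (199/108)x³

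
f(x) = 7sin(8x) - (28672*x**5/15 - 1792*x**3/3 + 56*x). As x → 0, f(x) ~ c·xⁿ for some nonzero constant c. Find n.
7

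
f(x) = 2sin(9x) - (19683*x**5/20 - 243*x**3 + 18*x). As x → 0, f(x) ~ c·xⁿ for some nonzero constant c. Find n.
7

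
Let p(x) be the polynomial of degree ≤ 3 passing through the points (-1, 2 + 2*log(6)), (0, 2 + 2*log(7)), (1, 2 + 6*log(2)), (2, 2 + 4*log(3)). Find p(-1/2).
2 + log(7*2**(3/4)*21**(7/8)/4)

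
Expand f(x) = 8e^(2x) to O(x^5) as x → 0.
8 + 16*x + 16*x**2 + 32*x**3/3 + 16*x**4/3 + O(x**5)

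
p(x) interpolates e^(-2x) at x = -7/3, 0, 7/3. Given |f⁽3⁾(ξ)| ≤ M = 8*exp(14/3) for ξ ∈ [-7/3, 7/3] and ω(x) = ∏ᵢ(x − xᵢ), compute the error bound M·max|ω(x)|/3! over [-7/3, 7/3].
2744*sqrt(3)*exp(14/3)/729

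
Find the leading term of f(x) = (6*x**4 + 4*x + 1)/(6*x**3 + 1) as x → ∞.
x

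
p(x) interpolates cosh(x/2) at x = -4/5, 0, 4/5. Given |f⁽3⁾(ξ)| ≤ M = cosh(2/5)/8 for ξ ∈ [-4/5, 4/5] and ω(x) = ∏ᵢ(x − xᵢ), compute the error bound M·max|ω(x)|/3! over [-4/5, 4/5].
8*sqrt(3)*cosh(2/5)/3375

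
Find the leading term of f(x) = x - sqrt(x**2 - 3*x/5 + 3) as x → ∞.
3/10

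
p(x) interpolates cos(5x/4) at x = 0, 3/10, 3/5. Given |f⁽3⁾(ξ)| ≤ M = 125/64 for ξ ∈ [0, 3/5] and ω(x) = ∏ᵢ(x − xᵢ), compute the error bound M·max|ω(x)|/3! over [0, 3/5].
sqrt(3)/512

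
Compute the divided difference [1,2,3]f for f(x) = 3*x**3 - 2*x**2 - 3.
16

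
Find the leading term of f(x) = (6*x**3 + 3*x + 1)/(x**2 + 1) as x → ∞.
6*x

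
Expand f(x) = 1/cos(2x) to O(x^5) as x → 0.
1 + 2*x**2 + 10*x**4/3 + O(x**5)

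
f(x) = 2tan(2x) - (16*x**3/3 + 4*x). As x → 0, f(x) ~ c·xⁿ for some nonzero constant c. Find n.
5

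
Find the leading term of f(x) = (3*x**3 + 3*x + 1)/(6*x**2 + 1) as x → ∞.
x/2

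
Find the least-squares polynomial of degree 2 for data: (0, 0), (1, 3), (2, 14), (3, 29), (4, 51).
-1/5 + (4/5)x + (3)x²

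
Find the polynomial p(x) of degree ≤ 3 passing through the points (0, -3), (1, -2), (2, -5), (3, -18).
-x**3 + x**2 + x - 3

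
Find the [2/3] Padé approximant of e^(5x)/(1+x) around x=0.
(25*x**2/28 + 10*x/7 + 1)/(-25*x**3/21 + 75*x**2/28 - 18*x/7 + 1)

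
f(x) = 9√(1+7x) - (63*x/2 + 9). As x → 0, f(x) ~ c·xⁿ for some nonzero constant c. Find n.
2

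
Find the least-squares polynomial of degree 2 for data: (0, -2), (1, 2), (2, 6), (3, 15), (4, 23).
-68/35 + (181/70)x + (13/14)x²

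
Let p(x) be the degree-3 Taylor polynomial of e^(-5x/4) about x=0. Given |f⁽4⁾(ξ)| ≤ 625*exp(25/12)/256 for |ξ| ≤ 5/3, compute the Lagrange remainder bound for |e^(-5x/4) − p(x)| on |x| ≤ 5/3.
390625*exp(25/12)/497664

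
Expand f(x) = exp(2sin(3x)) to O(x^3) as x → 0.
1 + 6*x + 18*x**2 + O(x**3)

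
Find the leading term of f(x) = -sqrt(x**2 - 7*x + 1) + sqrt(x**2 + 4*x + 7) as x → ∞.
11/2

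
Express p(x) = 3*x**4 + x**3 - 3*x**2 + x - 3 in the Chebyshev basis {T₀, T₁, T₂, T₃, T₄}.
(-27/8)T₀ + (7/4)T₁ + (1/4)T₃ + (3/8)T₄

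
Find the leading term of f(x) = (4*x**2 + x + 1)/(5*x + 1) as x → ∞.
4*x/5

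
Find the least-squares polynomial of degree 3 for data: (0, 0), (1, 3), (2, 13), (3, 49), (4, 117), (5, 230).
37/126 + (167/756)x + (-121/252)x² + (52/27)x³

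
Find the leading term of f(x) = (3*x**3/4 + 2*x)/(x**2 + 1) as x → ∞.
3*x/4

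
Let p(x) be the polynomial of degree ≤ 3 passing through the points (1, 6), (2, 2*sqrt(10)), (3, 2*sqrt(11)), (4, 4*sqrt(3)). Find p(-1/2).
-189*sqrt(10)/8 - 35*sqrt(3)/4 + 315/8 + 135*sqrt(11)/8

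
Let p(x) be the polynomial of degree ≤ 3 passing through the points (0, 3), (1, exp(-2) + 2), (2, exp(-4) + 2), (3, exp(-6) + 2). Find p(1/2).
(-5*exp(2) + 1 + 15*exp(4) + 37*exp(6))*exp(-6)/16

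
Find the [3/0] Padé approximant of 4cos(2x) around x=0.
4 - 8*x**2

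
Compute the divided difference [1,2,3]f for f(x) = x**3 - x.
6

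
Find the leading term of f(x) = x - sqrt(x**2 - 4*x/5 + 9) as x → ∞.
2/5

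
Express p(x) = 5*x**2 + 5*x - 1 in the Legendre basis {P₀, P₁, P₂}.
(2/3)P₀ + (5)P₁ + (10/3)P₂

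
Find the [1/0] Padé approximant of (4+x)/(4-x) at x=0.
x/2 + 1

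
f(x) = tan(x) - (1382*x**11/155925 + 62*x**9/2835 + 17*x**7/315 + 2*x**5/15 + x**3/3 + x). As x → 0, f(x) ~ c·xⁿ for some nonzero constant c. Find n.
13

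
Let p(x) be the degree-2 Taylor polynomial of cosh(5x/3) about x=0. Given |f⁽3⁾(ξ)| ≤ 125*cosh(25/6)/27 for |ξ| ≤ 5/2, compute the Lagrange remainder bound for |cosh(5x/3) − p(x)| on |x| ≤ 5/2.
15625*cosh(25/6)/1296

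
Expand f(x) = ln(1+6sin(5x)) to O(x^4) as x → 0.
30*x - 450*x**2 + 8875*x**3 + O(x**4)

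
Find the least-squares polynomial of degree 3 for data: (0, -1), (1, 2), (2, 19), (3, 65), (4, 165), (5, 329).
-58/63 + (404/189)x + (-571/252)x² + (325/108)x³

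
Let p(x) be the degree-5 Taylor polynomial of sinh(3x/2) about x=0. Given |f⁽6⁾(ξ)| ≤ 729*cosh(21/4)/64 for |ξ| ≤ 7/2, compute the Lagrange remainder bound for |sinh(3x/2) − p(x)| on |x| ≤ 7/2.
9529569*cosh(21/4)/327680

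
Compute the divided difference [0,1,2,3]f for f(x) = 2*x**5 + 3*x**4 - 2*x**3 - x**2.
66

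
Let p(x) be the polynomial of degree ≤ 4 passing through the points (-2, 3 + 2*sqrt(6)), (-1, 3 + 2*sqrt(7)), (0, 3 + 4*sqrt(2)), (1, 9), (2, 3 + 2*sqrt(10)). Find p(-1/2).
-5*sqrt(6)/64 + 3*sqrt(10)/64 + 33/16 + 15*sqrt(7)/16 + 45*sqrt(2)/16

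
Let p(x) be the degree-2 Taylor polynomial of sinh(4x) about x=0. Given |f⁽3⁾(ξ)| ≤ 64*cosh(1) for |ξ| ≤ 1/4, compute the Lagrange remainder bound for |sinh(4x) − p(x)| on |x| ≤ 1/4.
cosh(1)/6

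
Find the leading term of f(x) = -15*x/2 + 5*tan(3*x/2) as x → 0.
45*x**3/8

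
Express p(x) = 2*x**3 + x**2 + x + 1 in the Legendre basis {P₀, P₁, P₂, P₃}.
(4/3)P₀ + (11/5)P₁ + (2/3)P₂ + (4/5)P₃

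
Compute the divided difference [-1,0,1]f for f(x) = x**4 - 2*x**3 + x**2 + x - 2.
2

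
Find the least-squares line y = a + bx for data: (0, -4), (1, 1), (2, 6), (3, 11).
a = -4, b = 5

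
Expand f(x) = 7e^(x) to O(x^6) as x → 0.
7 + 7*x + 7*x**2/2 + 7*x**3/6 + 7*x**4/24 + 7*x**5/120 + O(x**6)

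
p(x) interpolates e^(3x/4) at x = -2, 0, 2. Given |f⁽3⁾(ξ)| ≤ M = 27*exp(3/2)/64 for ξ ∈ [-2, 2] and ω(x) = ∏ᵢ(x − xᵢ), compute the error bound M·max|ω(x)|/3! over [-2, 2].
sqrt(3)*exp(3/2)/8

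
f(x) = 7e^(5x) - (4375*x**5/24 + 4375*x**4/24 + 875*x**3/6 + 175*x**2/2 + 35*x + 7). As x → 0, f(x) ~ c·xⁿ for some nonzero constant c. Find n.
6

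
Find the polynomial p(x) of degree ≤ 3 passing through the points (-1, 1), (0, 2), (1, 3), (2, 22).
3*x**3 - 2*x + 2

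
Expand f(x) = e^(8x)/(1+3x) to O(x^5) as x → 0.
1 + 5*x + 17*x**2 + 103*x**3/3 + 203*x**4/3 + O(x**5)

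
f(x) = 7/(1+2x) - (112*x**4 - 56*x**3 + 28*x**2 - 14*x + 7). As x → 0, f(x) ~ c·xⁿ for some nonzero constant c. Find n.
5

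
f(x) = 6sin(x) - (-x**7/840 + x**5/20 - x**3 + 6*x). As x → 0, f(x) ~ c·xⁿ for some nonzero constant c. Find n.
9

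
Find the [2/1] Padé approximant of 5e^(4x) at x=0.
(40*x**2/3 + 40*x/3 + 5)/(1 - 4*x/3)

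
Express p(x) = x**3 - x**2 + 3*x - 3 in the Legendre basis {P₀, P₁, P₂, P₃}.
(-10/3)P₀ + (18/5)P₁ + (-2/3)P₂ + (2/5)P₃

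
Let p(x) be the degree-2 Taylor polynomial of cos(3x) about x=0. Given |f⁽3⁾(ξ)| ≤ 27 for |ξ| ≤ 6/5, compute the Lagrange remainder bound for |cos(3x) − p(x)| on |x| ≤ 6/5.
972/125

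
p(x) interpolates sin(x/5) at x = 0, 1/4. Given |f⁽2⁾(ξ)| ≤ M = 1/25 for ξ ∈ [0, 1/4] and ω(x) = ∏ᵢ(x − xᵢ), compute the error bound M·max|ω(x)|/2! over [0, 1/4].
1/3200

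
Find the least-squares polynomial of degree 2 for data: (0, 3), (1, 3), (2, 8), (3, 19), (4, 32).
97/35 + (-61/35)x + (16/7)x²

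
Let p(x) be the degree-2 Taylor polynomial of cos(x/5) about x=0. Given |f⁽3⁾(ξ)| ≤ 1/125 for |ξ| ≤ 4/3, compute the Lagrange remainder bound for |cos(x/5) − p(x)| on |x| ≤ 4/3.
32/10125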